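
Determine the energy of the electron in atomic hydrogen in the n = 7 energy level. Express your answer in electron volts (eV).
-0.28 eV

The energy levels of a hydrogen-like atom are given by:
E_n = -13.6057 eV / n²

For n = 7:
E_7 = -13.6057 eV / 7²
E_7 = -13.6057 eV / 49
E_7 = -0.28 eV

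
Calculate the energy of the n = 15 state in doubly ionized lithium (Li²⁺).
-0.544 eV

For hydrogen-like ions, the energy levels scale with Z²:
E_n = -13.6057 Z² / n² eV

For Li²⁺ (Z = 3) at n = 15:
E_15 = -13.6057 × 3² / 15²
E_15 = -13.6057 × 9 / 225
E_15 = -122.4513 / 225
E_15 = -0.544 eV

The energy is 9 times more negative than hydrogen at the same n due to the stronger nuclear charge.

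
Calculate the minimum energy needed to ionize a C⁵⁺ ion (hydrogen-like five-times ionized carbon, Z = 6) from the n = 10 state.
4.89805 eV

The ionization energy is the energy needed to remove the electron completely (n → ∞).

For a hydrogen-like ion with Z = 6, E_n = -13.6057 Z² / n² eV.

At n = 10: E_10 = -13.6057 × 6² / 10² = -4.89805200 eV
At n = ∞: E_∞ = 0 eV

Ionization energy = E_∞ - E_10 = 0 - (-4.89805200) = 4.89805200 eV
Ionization energy ≈ 4.89805 eV

This is also called the binding energy of the electron in state n = 10.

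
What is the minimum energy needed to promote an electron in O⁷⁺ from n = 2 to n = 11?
210.495 eV

The energy levels of a hydrogen-like atom are E_n = -13.6057 Z² eV / n².

Energy at n = 2: E_2 = -13.6057 × 8² / 2² = -217.691200 eV
Energy at n = 11: E_11 = -13.6057 × 8² / 11² = -7.196403 eV

The excitation energy is the difference:
ΔE = E_11 - E_2
ΔE = -7.196403 - (-217.691200)
ΔE = 210.495 eV

Since this is positive, energy must be absorbed (photon absorption).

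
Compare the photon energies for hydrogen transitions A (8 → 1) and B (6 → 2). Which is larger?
8 → 1

Calculate the energy for each transition:

Transition 8 → 1:
ΔE₁ = |E_1 - E_8| = |-13.6057/1² - (-13.6057/8²)|
ΔE₁ = |-13.6057000000 - (-0.2125890625)| = 13.3931109 eV

Transition 6 → 2:
ΔE₂ = |E_2 - E_6| = |-13.6057/2² - (-13.6057/6²)|
ΔE₂ = |-3.4014250000 - (-0.3779361111)| = 3.0234889 eV

Since 13.3931109 eV > 3.0234889 eV, the transition 8 → 1 emits the more energetic photon.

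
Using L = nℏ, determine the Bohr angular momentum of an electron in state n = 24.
2.5310e-33 J·s (or 24ℏ)

In the Bohr model, angular momentum is quantized:
L = nℏ

where ℏ = h/(2π) = 1.054572e-34 J·s

For n = 24:
L = 24 × 1.054572e-34 J·s
L = 2.5310e-33 J·s

This can also be written as L = 24ℏ.
The angular momentum is an integer multiple of the reduced Planck constant.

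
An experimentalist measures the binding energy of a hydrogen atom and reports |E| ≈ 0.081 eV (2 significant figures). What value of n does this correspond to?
n = 13

The exact energy levels follow E_n = -13.6057 eV / n².

The measured value (-0.081 eV) is reported to only 2 significant figures, so we must test candidate n values and see which one matches to that precision.

Candidate energies:
  n = 11:  E = -13.6057/11² = -0.112444 eV
  n = 12:  E = -13.6057/12² = -0.094484 eV
  n = 13:  E = -13.6057/13² = -0.080507 eV  ← matches
  n = 14:  E = -13.6057/14² = -0.069417 eV
  n = 15:  E = -13.6057/15² = -0.060470 eV

Checking against the measurement of -0.081 eV (2 sig figs), only n = 13 agrees:
E_13 = -0.080507 eV, which rounds to -0.081 eV ✓

Therefore n = 13.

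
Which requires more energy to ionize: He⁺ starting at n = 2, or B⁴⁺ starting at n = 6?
He⁺ at n = 2 (E = -13.606 eV)

Using E_n = -13.6057 Z² / n² eV:

He⁺ (Z = 2) at n = 2:
E = -13.6057 × 2² / 2² = -13.6057 × 4 / 4 = -13.605700 eV

B⁴⁺ (Z = 5) at n = 6:
E = -13.6057 × 5² / 6² = -13.6057 × 25 / 36 = -9.448403 eV

Since -13.605700 eV < -9.448403 eV,
He⁺ at n = 2 is more tightly bound (requires more energy to ionize).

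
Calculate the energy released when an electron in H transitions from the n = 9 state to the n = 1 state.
13.4377 eV

The energy levels are E_n = -13.6057 eV / n².

Energy at n = 9: E_9 = -13.6057 / 9² = -0.1679716 eV
Energy at n = 1: E_1 = -13.6057 / 1² = -13.6057000 eV

For emission (electron falling to lower state), the photon energy is:
E_photon = E_9 - E_1 = |-0.1679716 - (-13.6057000)|
E_photon = 13.4377 eV

This energy is carried away by the emitted photon.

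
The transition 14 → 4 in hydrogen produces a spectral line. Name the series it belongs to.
Brackett series

The spectral series in hydrogen are named based on the final (lower) energy level:
- Lyman series: n_final = 1 (ultraviolet)
- Balmer series: n_final = 2 (visible/near-UV)
- Paschen series: n_final = 3 (infrared)
- Brackett series: n_final = 4 (infrared)
- Pfund series: n_final = 5 (far infrared)

Since this transition ends at n = 4, it belongs to the Brackett series.

For reference, this 14 → 4 line has photon energy
ΔE = 13.6057 eV × (1/4² - 1/14²) = 0.78093941327 eV,
corresponding to wavelength λ = hc/ΔE = 1239.84 eV·nm / 0.78093941327 eV = 1587.62636 nm in the infrared region.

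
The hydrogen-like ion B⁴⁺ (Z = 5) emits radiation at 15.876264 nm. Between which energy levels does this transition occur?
n = 7 → n = 2

First, find the photon energy from the wavelength (hc = 1239.84 eV·nm):
E = hc/λ = 1239.84 eV·nm / 15.876264 nm = 78.093939 eV

The energy levels of B⁴⁺ satisfy E_n = -13.6057 × 5² / n² eV, so an emission n_i → n_f releases
ΔE = 13.6057 × 5² × (1/n_f² − 1/n_i²) eV.

Setting ΔE equal to the photon energy:
1/n_f² − 1/n_i² = 78.093939 / (13.6057 × 5²) = 0.22959183

Since 1/n_i² must be positive, we need 1/n_f² > 0.22959183, i.e. n_f ≤ 2. For each allowed n_f, solve n_i = (1/n_f² − 0.22959183)^(−1/2) and check whether it is a whole number:
  n_f = 1: 1/n_i² = 1.00000000 − 0.22959183 = 0.77040817 → n_i = 1.139  (not an integer) ✗
  n_f = 2: 1/n_i² = 0.25000000 − 0.22959183 = 0.02040817 → n_i = 7.000  → integer, n_i = 7 ✓

Only n_f = 2 gives an integer upper level, n_i = 7.

The transition is from n = 7 to n = 2 (emission).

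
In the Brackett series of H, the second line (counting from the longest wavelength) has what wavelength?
2624.44358 nm

The lines of a series are numbered from the longest wavelength (smallest ΔE) outward; the second line is the transition from n = n_f + 2 to n_f.
The Brackett series has all transitions ending at n_f = 4.

For H, the second line (β-line) is the jump from n = 6 to n = 4:
E_6 = -13.6057 / 6² = -0.37793611111 eV
E_4 = -13.6057 / 4² = -0.85035625000 eV
ΔE = E_6 - E_4 = 0.47242013889 eV

λ = hc/E = 1239.84 eV·nm / 0.47242013889 eV
λ = 2624.44358 nm

This is the β-line of the Brackett series in H.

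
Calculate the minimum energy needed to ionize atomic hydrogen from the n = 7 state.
0.278 eV

The ionization energy is the energy needed to remove the electron completely (n → ∞).

For hydrogen, E_n = -13.6057 eV / n².

At n = 7: E_7 = -13.6057 / 7² = -0.277667 eV
At n = ∞: E_∞ = 0 eV

Ionization energy = E_∞ - E_7 = 0 - (-0.277667) = 0.277667 eV
Ionization energy ≈ 0.278 eV

This is also called the binding energy of the electron in state n = 7.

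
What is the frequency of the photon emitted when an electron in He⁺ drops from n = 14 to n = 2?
3.223e+15 Hz

First, find the transition energy:
E_14 = -13.6057 × 2² / 14² = -0.277667 eV
E_2 = -13.6057 × 2² / 2² = -13.605700 eV
|ΔE| = |E_2 - E_14| = 13.328033 eV

Convert to Joules: E = 13.328033 eV × (1.602177 × 10⁻¹⁹ J/eV) = 2.13539e-18 J

Using E = hf:
f = E/h = 2.13539e-18 J / (6.62607 × 10⁻³⁴ J·s)
f = 3.223e+15 Hz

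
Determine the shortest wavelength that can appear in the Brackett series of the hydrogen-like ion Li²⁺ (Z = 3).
162.003 nm

The series limit corresponds to the transition from n = ∞ to n = 4.
This is the highest energy (shortest wavelength) transition in the Brackett series.

E_∞ = 0 eV
E_4 = -13.6057 × 3² / 4² = -7.6532063 eV

Energy at series limit:
ΔE = E_∞ - E_4 = 0 - (-7.6532063) = 7.6532063 eV
λ = hc/E = 1239.84 eV·nm / 7.6532063 eV = 162.003 nm

This energy equals the ionization energy from the n = 4 state of Li²⁺.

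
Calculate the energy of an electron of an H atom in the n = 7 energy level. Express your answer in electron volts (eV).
-0.277667 eV

The energy levels of a hydrogen-like atom are given by:
E_n = -13.6057 eV / n²

For n = 7:
E_7 = -13.6057 eV / 7²
E_7 = -13.6057 eV / 49
E_7 = -0.277667 eV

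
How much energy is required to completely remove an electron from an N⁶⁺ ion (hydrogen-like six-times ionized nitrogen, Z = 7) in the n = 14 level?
3.4014 eV

The ionization energy is the energy needed to remove the electron completely (n → ∞).

For a hydrogen-like ion with Z = 7, E_n = -13.6057 Z² / n² eV.

At n = 14: E_14 = -13.6057 × 7² / 14² = -3.4014250 eV
At n = ∞: E_∞ = 0 eV

Ionization energy = E_∞ - E_14 = 0 - (-3.4014250) = 3.4014250 eV
Ionization energy ≈ 3.4014 eV

This is also called the binding energy of the electron in state n = 14.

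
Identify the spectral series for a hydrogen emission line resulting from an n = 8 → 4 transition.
Brackett series

The spectral series in hydrogen are named based on the final (lower) energy level:
- Lyman series: n_final = 1 (ultraviolet)
- Balmer series: n_final = 2 (visible/near-UV)
- Paschen series: n_final = 3 (infrared)
- Brackett series: n_final = 4 (infrared)
- Pfund series: n_final = 5 (far infrared)

Since this transition ends at n = 4, it belongs to the Brackett series.

For reference, this 8 → 4 line has photon energy
ΔE = 13.6057 eV × (1/4² - 1/8²) = 0.637767188 eV,
corresponding to wavelength λ = hc/ΔE = 1239.84 eV·nm / 0.637767188 eV = 1944.032 nm in the infrared region.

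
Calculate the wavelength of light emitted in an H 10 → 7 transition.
8755.29244 nm

First, find the transition energy using E_n = -13.6057 / n² eV:
E_10 = -13.6057 / 10² = -0.13605700000 eV
E_7 = -13.6057 / 7² = -0.27766734694 eV

Photon energy: |ΔE| = |E_7 - E_10| = 0.14161034694 eV

Convert to wavelength using E = hc/λ with hc = 1239.84 eV·nm:
λ = hc/E = 1239.84 eV·nm / 0.14161034694 eV
λ = 8755.29244 nm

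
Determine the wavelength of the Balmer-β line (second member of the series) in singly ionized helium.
121.502 nm

The lines of a series are numbered from the longest wavelength (smallest ΔE) outward; the second line is the transition from n = n_f + 2 to n_f.
The Balmer series has all transitions ending at n_f = 2.

For He⁺ (Z = 2), the second line (β-line) is the jump from n = 4 to n = 2:
E_4 = -13.6057 × 2² / 4² = -3.401425 eV
E_2 = -13.6057 × 2² / 2² = -13.605700 eV
ΔE = E_4 - E_2 = 10.204275 eV

λ = hc/E = 1239.84 eV·nm / 10.204275 eV
λ = 121.502 nm

This is the β-line of the Balmer series in He⁺.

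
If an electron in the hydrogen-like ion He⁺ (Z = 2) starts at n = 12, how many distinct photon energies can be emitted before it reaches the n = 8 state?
10

The electron can occupy levels n = 8, 9, ..., 12 during de-excitation — that is m = 12 - 8 + 1 = 5 distinct levels.

The number of distinct spectral lines equals the number of ways to choose 2 of these m levels (each pair gives one possible emission transition):

Number of lines = m(m-1)/2 = 5×4/2 = 10

These correspond to all possible transitions between the 5 levels:
12 → 11, 12 → 10, 12 → 9, 12 → 8, 11 → 10, 11 → 9, 11 → 8, 10 → 9...

Each transition produces a photon with a unique energy (and thus wavelength). This count does not depend on Z.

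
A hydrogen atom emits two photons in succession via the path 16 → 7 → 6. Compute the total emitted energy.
0.324789 eV

The energy levels of hydrogen are E_n = -13.6057 / n² eV.

First transition (16 → 7):
ΔE₁ = |E_7 - E_16|
ΔE₁ = |-0.277667346939 - (-0.053147265625)| = 0.224520081 eV

Second transition (7 → 6):
ΔE₂ = |E_6 - E_7|
ΔE₂ = |-0.377936111111 - (-0.277667346939)| = 0.100268764 eV

Total energy released:
E_total = ΔE₁ + ΔE₂ = 0.224520081 + 0.100268764 = 0.324789 eV

Note: This equals the direct transition 16 → 6: 0.324789 eV ✓
Energy is conserved regardless of the path taken.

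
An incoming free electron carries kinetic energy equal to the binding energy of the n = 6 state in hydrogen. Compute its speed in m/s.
3.6462e+05 m/s (or 0.1216% of c)

The binding energy at n = 6 for hydrogen is:
E_6 = -13.6057/6² = -0.37793611 eV
|E_6| = 0.37793611 eV

Convert to Joules:
KE = 0.37793611 eV × (1.602177 × 10⁻¹⁹ J/eV) = 6.055205e-20 J

Using KE = ½mv²:
v = √(2·KE/m_e)
v = √(2 × 6.055205e-20 J / 9.10938 × 10⁻³¹ kg)
v = 3.6462e+05 m/s

This is approximately 0.1216% the speed of light.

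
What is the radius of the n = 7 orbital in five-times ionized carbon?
0.4322 nm (or 4.3216 Å)

The Bohr radius formula is:
r_n = n² a₀ / Z

where a₀ = 0.0529177 nm is the Bohr radius.

For C⁵⁺ (Z = 6) at n = 7:
r_7 = 7² × 0.0529177 nm / 6
r_7 = 49 × 0.0529177 nm / 6
r_7 = 2.59297 nm / 6
r_7 = 0.4322 nm

The electron orbits at approximately 0.4322 nm from the nucleus.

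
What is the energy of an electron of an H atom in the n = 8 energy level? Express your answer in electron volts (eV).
-0.21 eV

The energy levels of a hydrogen-like atom are given by:
E_n = -13.6057 eV / n²

For n = 8:
E_8 = -13.6057 eV / 8²
E_8 = -13.6057 eV / 64
E_8 = -0.21 eV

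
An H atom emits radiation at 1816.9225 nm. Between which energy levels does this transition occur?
n = 9 → n = 4

First, find the photon energy from the wavelength (hc = 1239.84 eV·nm):
E = hc/λ = 1239.84 eV·nm / 1816.9225 nm = 0.68238464 eV

The energy levels of hydrogen satisfy E_n = -13.6057 / n² eV, so an emission n_i → n_f releases
ΔE = 13.6057 × (1/n_f² − 1/n_i²) eV.

Setting ΔE equal to the photon energy:
1/n_f² − 1/n_i² = 0.68238464 / 13.6057 = 0.050154321

Since 1/n_i² must be positive, we need 1/n_f² > 0.050154321, i.e. n_f ≤ 4. For each allowed n_f, solve n_i = (1/n_f² − 0.050154321)^(−1/2) and check whether it is a whole number:
  n_f = 1: 1/n_i² = 1.000000000 − 0.050154321 = 0.949845679 → n_i = 1.026  (not an integer) ✗
  n_f = 2: 1/n_i² = 0.250000000 − 0.050154321 = 0.199845679 → n_i = 2.237  (not an integer) ✗
  n_f = 3: 1/n_i² = 0.111111111 − 0.050154321 = 0.060956790 → n_i = 4.050  (not an integer) ✗
  n_f = 4: 1/n_i² = 0.062500000 − 0.050154321 = 0.012345679 → n_i = 9.000  → integer, n_i = 9 ✓

Only n_f = 4 gives an integer upper level, n_i = 9.

The transition is from n = 9 to n = 4 (emission).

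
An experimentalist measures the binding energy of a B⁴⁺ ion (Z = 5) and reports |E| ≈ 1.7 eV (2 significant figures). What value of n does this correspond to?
n = 14

The exact energy levels follow E_n = -13.6057 Z² / n² eV with Z = 5.

The measured value (-1.7 eV) is reported to only 2 significant figures, so we must test candidate n values and see which one matches to that precision.

Candidate energies:
  n = 12:  E = -13.6057 × 5² / 12² = -2.36210 eV
  n = 13:  E = -13.6057 × 5² / 13² = -2.01268 eV
  n = 14:  E = -13.6057 × 5² / 14² = -1.73542 eV  ← matches
  n = 15:  E = -13.6057 × 5² / 15² = -1.51174 eV
  n = 16:  E = -13.6057 × 5² / 16² = -1.32868 eV

Checking against the measurement of -1.7 eV (2 sig figs), only n = 14 agrees:
E_14 = -1.73542 eV, which rounds to -1.7 eV ✓

Therefore n = 14.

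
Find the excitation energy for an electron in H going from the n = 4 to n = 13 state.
0.769849 eV

The energy levels of a hydrogen-like atom are E_n = -13.6057 eV / n².

Energy at n = 4: E_4 = -13.6057 / 4² = -0.850356250 eV
Energy at n = 13: E_13 = -13.6057 / 13² = -0.080507101 eV

The excitation energy is the difference:
ΔE = E_13 - E_4
ΔE = -0.080507101 - (-0.850356250)
ΔE = 0.769849 eV

Since this is positive, energy must be absorbed (photon absorption).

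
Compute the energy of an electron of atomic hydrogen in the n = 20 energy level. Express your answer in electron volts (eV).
-0.03401 eV

The energy levels of a hydrogen-like atom are given by:
E_n = -13.6057 eV / n²

For n = 20:
E_20 = -13.6057 eV / 20²
E_20 = -13.6057 eV / 400
E_20 = -0.03401 eV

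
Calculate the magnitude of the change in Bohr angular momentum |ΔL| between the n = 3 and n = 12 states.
9.491e-34 J·s (or 9ℏ)

In the Bohr model, L_n = nℏ where ℏ = 1.05457e-34 J·s.

L_12 = 12ℏ = 1.26548e-33 J·s
L_3 = 3ℏ = 3.16371e-34 J·s

ΔL = L_12 - L_3 = (12 - 3)ℏ = 9ℏ
ΔL = 9 × 1.05457e-34 J·s = 9.491e-34 J·s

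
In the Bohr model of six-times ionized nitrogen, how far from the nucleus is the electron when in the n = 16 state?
1.935277 nm (or 19.352767 Å)

The Bohr radius formula is:
r_n = n² a₀ / Z

where a₀ = 0.052917721 nm is the Bohr radius.

For N⁶⁺ (Z = 7) at n = 16:
r_16 = 16² × 0.052917721 nm / 7
r_16 = 256 × 0.052917721 nm / 7
r_16 = 13.5469366 nm / 7
r_16 = 1.935277 nm

The electron orbits at approximately 1.935277 nm from the nucleus.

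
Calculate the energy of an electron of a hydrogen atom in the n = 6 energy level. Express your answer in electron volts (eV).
-0.38 eV

The energy levels of a hydrogen-like atom are given by:
E_n = -13.6057 eV / n²

For n = 6:
E_6 = -13.6057 eV / 6²
E_6 = -13.6057 eV / 36
E_6 = -0.38 eV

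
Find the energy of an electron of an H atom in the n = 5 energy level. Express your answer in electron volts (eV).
-0.54 eV

The energy levels of a hydrogen-like atom are given by:
E_n = -13.6057 eV / n²

For n = 5:
E_5 = -13.6057 eV / 5²
E_5 = -13.6057 eV / 25
E_5 = -0.54 eV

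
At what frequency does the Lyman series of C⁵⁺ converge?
1.184e+17 Hz

The series limit corresponds to the transition from n = ∞ to n = 1.
This is the highest energy (shortest wavelength) transition in the Lyman series.

E_∞ = 0 eV
E_1 = -13.6057 × 6² / 1² = -489.805200 eV

Energy at series limit:
ΔE = E_∞ - E_1 = 0 - (-489.805200) = 489.805200 eV
E = 489.805200 eV × (1.602177 × 10⁻¹⁹ J/eV) = 7.84755e-17 J
f = E/h = 7.84755e-17 J / (6.62607 × 10⁻³⁴ J·s) = 1.184e+17 Hz

This energy equals the ionization energy from the n = 1 state of C⁵⁺.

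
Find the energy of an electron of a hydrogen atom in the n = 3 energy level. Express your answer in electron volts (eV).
-1.512 eV

The energy levels of a hydrogen-like atom are given by:
E_n = -13.6057 eV / n²

For n = 3:
E_3 = -13.6057 eV / 3²
E_3 = -13.6057 eV / 9
E_3 = -1.512 eV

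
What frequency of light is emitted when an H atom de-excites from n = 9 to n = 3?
3.25e+14 Hz

First, find the transition energy:
E_9 = -13.6057 / 9² = -0.167972 eV
E_3 = -13.6057 / 3² = -1.511744 eV
|ΔE| = |E_3 - E_9| = 1.343772 eV

Convert to Joules: E = 1.343772 eV × (1.602177 × 10⁻¹⁹ J/eV) = 2.1530e-19 J

Using E = hf:
f = E/h = 2.1530e-19 J / (6.62607 × 10⁻³⁴ J·s)
f = 3.25e+14 Hz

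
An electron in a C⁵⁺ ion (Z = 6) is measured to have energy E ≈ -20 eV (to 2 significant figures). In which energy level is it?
n = 5

The exact energy levels follow E_n = -13.6057 Z² / n² eV with Z = 6.

The measured value (-20 eV) is reported to only 2 significant figures, so we must test candidate n values and see which one matches to that precision.

Candidate energies:
  n = 3:  E = -13.6057 × 6² / 3² = -54.42280 eV
  n = 4:  E = -13.6057 × 6² / 4² = -30.61283 eV
  n = 5:  E = -13.6057 × 6² / 5² = -19.59221 eV  ← matches
  n = 6:  E = -13.6057 × 6² / 6² = -13.60570 eV
  n = 7:  E = -13.6057 × 6² / 7² = -9.99602 eV

Checking against the measurement of -20 eV (2 sig figs), only n = 5 agrees:
E_5 = -19.59221 eV, which rounds to -20 eV ✓

Therefore n = 5.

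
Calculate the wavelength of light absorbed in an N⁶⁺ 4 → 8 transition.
39.674128 nm

First, find the transition energy using E_n = -13.6057 Z² / n² eV:
E_4 = -13.6057 × 7² / 4² = -41.66745625 eV
E_8 = -13.6057 × 7² / 8² = -10.41686406 eV

Photon energy: |ΔE| = |E_8 - E_4| = 31.25059219 eV

Convert to wavelength using E = hc/λ with hc = 1239.84 eV·nm:
λ = hc/E = 1239.84 eV·nm / 31.25059219 eV
λ = 39.674128 nm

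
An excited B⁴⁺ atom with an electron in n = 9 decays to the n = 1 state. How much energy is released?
335.943210 eV

The energy levels are E_n = -13.6057 Z² eV / n².

Energy at n = 9: E_9 = -13.6057 × 5² / 9² = -4.199290123 eV
Energy at n = 1: E_1 = -13.6057 × 5² / 1² = -340.142500000 eV

For emission (electron falling to lower state), the photon energy is:
E_photon = E_9 - E_1 = |-4.199290123 - (-340.142500000)|
E_photon = 335.943210 eV

This energy is carried away by the emitted photon.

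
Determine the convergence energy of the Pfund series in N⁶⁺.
26.67 eV

The series limit corresponds to the transition from n = ∞ to n = 5.
This is the highest energy (shortest wavelength) transition in the Pfund series.

E_∞ = 0 eV
E_5 = -13.6057 × 7² / 5² = -26.67 eV

Energy at series limit:
ΔE = E_∞ - E_5 = 0 - (-26.67) = 26.67 eV

This energy equals the ionization energy from the n = 5 state of N⁶⁺.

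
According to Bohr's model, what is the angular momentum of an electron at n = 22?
2.3201e-33 J·s (or 22ℏ)

In the Bohr model, angular momentum is quantized:
L = nℏ

where ℏ = h/(2π) = 1.054572e-34 J·s

For n = 22:
L = 22 × 1.054572e-34 J·s
L = 2.3201e-33 J·s

This can also be written as L = 22ℏ.
The angular momentum is an integer multiple of the reduced Planck constant.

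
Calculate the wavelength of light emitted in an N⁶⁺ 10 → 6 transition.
104.609518 nm

First, find the transition energy using E_n = -13.6057 Z² / n² eV:
E_10 = -13.6057 × 7² / 10² = -6.666793000 eV
E_6 = -13.6057 × 7² / 6² = -18.518869444 eV

Photon energy: |ΔE| = |E_6 - E_10| = 11.852076444 eV

Convert to wavelength using E = hc/λ with hc = 1239.84 eV·nm:
λ = hc/E = 1239.84 eV·nm / 11.852076444 eV
λ = 104.609518 nm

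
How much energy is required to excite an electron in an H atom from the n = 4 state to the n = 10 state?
0.714 eV

The energy levels of a hydrogen-like atom are E_n = -13.6057 eV / n².

Energy at n = 4: E_4 = -13.6057 / 4² = -0.850356 eV
Energy at n = 10: E_10 = -13.6057 / 10² = -0.136057 eV

The excitation energy is the difference:
ΔE = E_10 - E_4
ΔE = -0.136057 - (-0.850356)
ΔE = 0.714 eV

Since this is positive, energy must be absorbed (photon absorption).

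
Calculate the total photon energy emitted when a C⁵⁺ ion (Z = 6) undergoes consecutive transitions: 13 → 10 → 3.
51.525 eV

The energy levels of C⁵⁺ are E_n = -13.6057 × 6² / n² eV.

First transition (13 → 10):
ΔE₁ = |E_10 - E_13|
ΔE₁ = |-4.898052000 - (-2.898255621)| = 1.999796 eV

Second transition (10 → 3):
ΔE₂ = |E_3 - E_10|
ΔE₂ = |-54.422800000 - (-4.898052000)| = 49.524748 eV

Total energy released:
E_total = ΔE₁ + ΔE₂ = 1.999796 + 49.524748 = 51.525 eV

Note: This equals the direct transition 13 → 3: 51.525 eV ✓
Energy is conserved regardless of the path taken.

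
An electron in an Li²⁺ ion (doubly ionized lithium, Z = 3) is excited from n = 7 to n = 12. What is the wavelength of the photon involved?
752.0335 nm

First, find the transition energy using E_n = -13.6057 Z² / n² eV:
E_7 = -13.6057 × 3² / 7² = -2.49900612 eV
E_12 = -13.6057 × 3² / 12² = -0.85035625 eV

Photon energy: |ΔE| = |E_12 - E_7| = 1.64864987 eV

Convert to wavelength using E = hc/λ with hc = 1239.84 eV·nm:
λ = hc/E = 1239.84 eV·nm / 1.64864987 eV
λ = 752.0335 nm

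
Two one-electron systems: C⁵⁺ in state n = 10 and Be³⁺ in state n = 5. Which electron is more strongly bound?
Be³⁺ at n = 5 (E = -8.708 eV)

Using E_n = -13.6057 Z² / n² eV:

C⁵⁺ (Z = 6) at n = 10:
E = -13.6057 × 6² / 10² = -13.6057 × 36 / 100 = -4.898052 eV

Be³⁺ (Z = 4) at n = 5:
E = -13.6057 × 4² / 5² = -13.6057 × 16 / 25 = -8.707648 eV

Since -8.707648 eV < -4.898052 eV,
Be³⁺ at n = 5 is more tightly bound (requires more energy to ionize).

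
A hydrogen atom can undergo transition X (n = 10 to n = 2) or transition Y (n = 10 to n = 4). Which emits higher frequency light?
10 → 2

Calculate the energy for each transition:

Transition 10 → 2:
ΔE₁ = |E_2 - E_10| = |-13.6057/2² - (-13.6057/10²)|
ΔE₁ = |-3.40142500 - (-0.13605700)| = 3.26537 eV

Transition 10 → 4:
ΔE₂ = |E_4 - E_10| = |-13.6057/4² - (-13.6057/10²)|
ΔE₂ = |-0.85035625 - (-0.13605700)| = 0.71430 eV

Since 3.26537 eV > 0.71430 eV, the transition 10 → 2 emits the more energetic photon.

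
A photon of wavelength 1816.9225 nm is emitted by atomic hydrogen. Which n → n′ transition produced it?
n = 9 → n = 4

First, find the photon energy from the wavelength (hc = 1239.84 eV·nm):
E = hc/λ = 1239.84 eV·nm / 1816.9225 nm = 0.68238464 eV

The energy levels of hydrogen satisfy E_n = -13.6057 / n² eV, so an emission n_i → n_f releases
ΔE = 13.6057 × (1/n_f² − 1/n_i²) eV.

Setting ΔE equal to the photon energy:
1/n_f² − 1/n_i² = 0.68238464 / 13.6057 = 0.050154321

Since 1/n_i² must be positive, we need 1/n_f² > 0.050154321, i.e. n_f ≤ 4. For each allowed n_f, solve n_i = (1/n_f² − 0.050154321)^(−1/2) and check whether it is a whole number:
  n_f = 1: 1/n_i² = 1.000000000 − 0.050154321 = 0.949845679 → n_i = 1.026  (not an integer) ✗
  n_f = 2: 1/n_i² = 0.250000000 − 0.050154321 = 0.199845679 → n_i = 2.237  (not an integer) ✗
  n_f = 3: 1/n_i² = 0.111111111 − 0.050154321 = 0.060956790 → n_i = 4.050  (not an integer) ✗
  n_f = 4: 1/n_i² = 0.062500000 − 0.050154321 = 0.012345679 → n_i = 9.000  → integer, n_i = 9 ✓

Only n_f = 4 gives an integer upper level, n_i = 9.

The transition is from n = 9 to n = 4 (emission).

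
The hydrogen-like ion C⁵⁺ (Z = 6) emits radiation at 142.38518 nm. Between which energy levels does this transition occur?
n = 10 → n = 6

First, find the photon energy from the wavelength (hc = 1239.84 eV·nm):
E = hc/λ = 1239.84 eV·nm / 142.38518 nm = 8.7076478 eV

The energy levels of C⁵⁺ satisfy E_n = -13.6057 × 6² / n² eV, so an emission n_i → n_f releases
ΔE = 13.6057 × 6² × (1/n_f² − 1/n_i²) eV.

Setting ΔE equal to the photon energy:
1/n_f² − 1/n_i² = 8.7076478 / (13.6057 × 6²) = 0.017777777

Since 1/n_i² must be positive, we need 1/n_f² > 0.017777777, i.e. n_f ≤ 7. For each allowed n_f, solve n_i = (1/n_f² − 0.017777777)^(−1/2) and check whether it is a whole number:
  n_f = 1: 1/n_i² = 1.000000000 − 0.017777777 = 0.982222223 → n_i = 1.009  (not an integer) ✗
  n_f = 2: 1/n_i² = 0.250000000 − 0.017777777 = 0.232222223 → n_i = 2.075  (not an integer) ✗
  n_f = 3: 1/n_i² = 0.111111111 − 0.017777777 = 0.093333334 → n_i = 3.273  (not an integer) ✗
  n_f = 4: 1/n_i² = 0.062500000 − 0.017777777 = 0.044722223 → n_i = 4.729  (not an integer) ✗
  n_f = 5: 1/n_i² = 0.040000000 − 0.017777777 = 0.022222223 → n_i = 6.708  (not an integer) ✗
  n_f = 6: 1/n_i² = 0.027777778 − 0.017777777 = 0.010000001 → n_i = 10.000  → integer, n_i = 10 ✓
  n_f = 7: 1/n_i² = 0.020408163 − 0.017777777 = 0.002630386 → n_i = 19.498  (not an integer) ✗

Only n_f = 6 gives an integer upper level, n_i = 10.

The transition is from n = 10 to n = 6 (emission).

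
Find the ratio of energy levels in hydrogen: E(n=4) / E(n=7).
3.0625

Using E_n = -13.6057 Z² / n² eV with Z = 1:

E_4 = -13.6057 / 4² = -13.6057 / 16 = -0.85035625 eV
E_7 = -13.6057 / 7² = -13.6057 / 49 = -0.27766735 eV

The ratio is:
E_4/E_7 = (-0.85035625) / (-0.27766735)
E_4/E_7 = (-13.6057/16) / (-13.6057/49)
E_4/E_7 = 49/16
E_4/E_7 = 3.0625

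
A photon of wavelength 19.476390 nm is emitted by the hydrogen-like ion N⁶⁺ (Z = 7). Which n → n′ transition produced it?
n = 8 → n = 3

First, find the photon energy from the wavelength (hc = 1239.84 eV·nm):
E = hc/λ = 1239.84 eV·nm / 19.476390 nm = 63.658614 eV

The energy levels of N⁶⁺ satisfy E_n = -13.6057 × 7² / n² eV, so an emission n_i → n_f releases
ΔE = 13.6057 × 7² × (1/n_f² − 1/n_i²) eV.

Setting ΔE equal to the photon energy:
1/n_f² − 1/n_i² = 63.658614 / (13.6057 × 7²) = 0.095486112

Since 1/n_i² must be positive, we need 1/n_f² > 0.095486112, i.e. n_f ≤ 3. For each allowed n_f, solve n_i = (1/n_f² − 0.095486112)^(−1/2) and check whether it is a whole number:
  n_f = 1: 1/n_i² = 1.000000000 − 0.095486112 = 0.904513888 → n_i = 1.051  (not an integer) ✗
  n_f = 2: 1/n_i² = 0.250000000 − 0.095486112 = 0.154513888 → n_i = 2.544  (not an integer) ✗
  n_f = 3: 1/n_i² = 0.111111111 − 0.095486112 = 0.015624999 → n_i = 8.000  → integer, n_i = 8 ✓

Only n_f = 3 gives an integer upper level, n_i = 8.

The transition is from n = 8 to n = 3 (emission).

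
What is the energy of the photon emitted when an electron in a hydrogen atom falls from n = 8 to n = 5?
0.33164 eV

The energy levels are E_n = -13.6057 eV / n².

Energy at n = 8: E_8 = -13.6057 / 8² = -0.21258906 eV
Energy at n = 5: E_5 = -13.6057 / 5² = -0.54422800 eV

For emission (electron falling to lower state), the photon energy is:
E_photon = E_8 - E_5 = |-0.21258906 - (-0.54422800)|
E_photon = 0.33164 eV

This energy is carried away by the emitted photon.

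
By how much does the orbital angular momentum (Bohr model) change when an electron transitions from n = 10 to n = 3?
7.38200e-34 J·s (or 7ℏ)

In the Bohr model, L_n = nℏ where ℏ = 1.0545718e-34 J·s.

L_10 = 10ℏ = 1.0545718e-33 J·s
L_3 = 3ℏ = 3.1637154e-34 J·s

ΔL = L_10 - L_3 = (10 - 3)ℏ = 7ℏ
ΔL = 7 × 1.0545718e-34 J·s = 7.38200e-34 J·s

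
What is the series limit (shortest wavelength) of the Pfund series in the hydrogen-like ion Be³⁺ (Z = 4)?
142.38518 nm

The series limit corresponds to the transition from n = ∞ to n = 5.
This is the highest energy (shortest wavelength) transition in the Pfund series.

E_∞ = 0 eV
E_5 = -13.6057 × 4² / 5² = -8.707648000 eV

Energy at series limit:
ΔE = E_∞ - E_5 = 0 - (-8.707648000) = 8.707648000 eV
λ = hc/E = 1239.84 eV·nm / 8.707648000 eV = 142.38518 nm

This energy equals the ionization energy from the n = 5 state of Be³⁺.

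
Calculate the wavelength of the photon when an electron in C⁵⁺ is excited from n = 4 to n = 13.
44.7360 nm

First, find the transition energy using E_n = -13.6057 Z² / n² eV:
E_4 = -13.6057 × 6² / 4² = -30.612825 eV
E_13 = -13.6057 × 6² / 13² = -2.898256 eV

Photon energy: |ΔE| = |E_13 - E_4| = 27.714569 eV

Convert to wavelength using E = hc/λ with hc = 1239.84 eV·nm:
λ = hc/E = 1239.84 eV·nm / 27.714569 eV
λ = 44.7360 nm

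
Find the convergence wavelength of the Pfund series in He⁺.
569.540707 nm

The series limit corresponds to the transition from n = ∞ to n = 5.
This is the highest energy (shortest wavelength) transition in the Pfund series.

E_∞ = 0 eV
E_5 = -13.6057 × 2² / 5² = -2.1769120000 eV

Energy at series limit:
ΔE = E_∞ - E_5 = 0 - (-2.1769120000) = 2.1769120000 eV
λ = hc/E = 1239.84 eV·nm / 2.1769120000 eV = 569.540707 nm

This energy equals the ionization energy from the n = 5 state of He⁺.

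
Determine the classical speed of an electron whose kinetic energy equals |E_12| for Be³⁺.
7.2923e+05 m/s (or 0.243245% of c)

The binding energy at n = 12 for Be³⁺ is:
E_12 = -13.6057 × 4²/12² = -1.51174444 eV
|E_12| = 1.51174444 eV

Convert to Joules:
KE = 1.51174444 eV × (1.602177 × 10⁻¹⁹ J/eV) = 2.422082e-19 J

Using KE = ½mv²:
v = √(2·KE/m_e)
v = √(2 × 2.422082e-19 J / 9.10938 × 10⁻³¹ kg)
v = 7.2923e+05 m/s

This is approximately 0.243245% the speed of light.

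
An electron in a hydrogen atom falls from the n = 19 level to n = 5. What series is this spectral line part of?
Pfund series

The spectral series in hydrogen are named based on the final (lower) energy level:
- Lyman series: n_final = 1 (ultraviolet)
- Balmer series: n_final = 2 (visible/near-UV)
- Paschen series: n_final = 3 (infrared)
- Brackett series: n_final = 4 (infrared)
- Pfund series: n_final = 5 (far infrared)

Since this transition ends at n = 5, it belongs to the Pfund series.

For reference, this 19 → 5 line has photon energy
ΔE = 13.6057 eV × (1/5² - 1/19²) = 0.50653908 eV,
corresponding to wavelength λ = hc/ΔE = 1239.84 eV·nm / 0.50653908 eV = 2447.67 nm in the far infrared region.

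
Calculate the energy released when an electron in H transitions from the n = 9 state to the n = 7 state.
0.110 eV

The energy levels are E_n = -13.6057 eV / n².

Energy at n = 9: E_9 = -13.6057 / 9² = -0.167972 eV
Energy at n = 7: E_7 = -13.6057 / 7² = -0.277667 eV

For emission (electron falling to lower state), the photon energy is:
E_photon = E_9 - E_7 = |-0.167972 - (-0.277667)|
E_photon = 0.110 eV

This energy is carried away by the emitted photon.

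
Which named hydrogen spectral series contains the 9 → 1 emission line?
Lyman series

The spectral series in hydrogen are named based on the final (lower) energy level:
- Lyman series: n_final = 1 (ultraviolet)
- Balmer series: n_final = 2 (visible/near-UV)
- Paschen series: n_final = 3 (infrared)
- Brackett series: n_final = 4 (infrared)
- Pfund series: n_final = 5 (far infrared)

Since this transition ends at n = 1, it belongs to the Lyman series.

For reference, this 9 → 1 line has photon energy
ΔE = 13.6057 eV × (1/1² - 1/9²) = 13.4377 eV,
corresponding to wavelength λ = hc/ΔE = 1239.84 eV·nm / 13.4377 eV = 92.27 nm in the ultraviolet region.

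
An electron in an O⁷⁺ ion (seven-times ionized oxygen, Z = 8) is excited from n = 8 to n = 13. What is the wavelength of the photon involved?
146.67029 nm

First, find the transition energy using E_n = -13.6057 Z² / n² eV:
E_8 = -13.6057 × 8² / 8² = -13.605700000 eV
E_13 = -13.6057 × 8² / 13² = -5.152454438 eV

Photon energy: |ΔE| = |E_13 - E_8| = 8.453245562 eV

Convert to wavelength using E = hc/λ with hc = 1239.84 eV·nm:
λ = hc/E = 1239.84 eV·nm / 8.453245562 eV
λ = 146.67029 nm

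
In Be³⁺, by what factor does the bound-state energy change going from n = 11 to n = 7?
2.47

Using E_n = -13.6057 Z² / n² eV with Z = 4:

E_7 = -13.6057 × 4² / 7² = -217.6912 / 49 = -4.44267755 eV
E_11 = -13.6057 × 4² / 11² = -217.6912 / 121 = -1.79910083 eV

The ratio is:
E_7/E_11 = (-4.44267755) / (-1.79910083)
E_7/E_11 = (-217.6912/49) / (-217.6912/121)
E_7/E_11 = 121/49
E_7/E_11 = 2.47
(Note: the Z² factors cancel in the ratio.)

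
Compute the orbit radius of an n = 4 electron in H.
0.84668 nm (or 8.46684 Å)

The Bohr radius formula is:
r_n = n² a₀ / Z

where a₀ = 0.05291772 nm is the Bohr radius.

For H (Z = 1) at n = 4:
r_4 = 4² × 0.05291772 nm / 1
r_4 = 16 × 0.05291772 nm / 1
r_4 = 0.846684 nm / 1
r_4 = 0.84668 nm

The electron orbits at approximately 0.84668 nm from the nucleus.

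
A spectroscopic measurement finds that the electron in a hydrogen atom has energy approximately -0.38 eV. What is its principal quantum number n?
n = 6

The exact energy levels follow E_n = -13.6057 eV / n².

The measured value (-0.38 eV) is reported to only 2 significant figures, so we must test candidate n values and see which one matches to that precision.

Candidate energies:
  n = 4:  E = -13.6057/4² = -0.850356 eV
  n = 5:  E = -13.6057/5² = -0.544228 eV
  n = 6:  E = -13.6057/6² = -0.377936 eV  ← matches
  n = 7:  E = -13.6057/7² = -0.277667 eV
  n = 8:  E = -13.6057/8² = -0.212589 eV

Checking against the measurement of -0.38 eV (2 sig figs), only n = 6 agrees:
E_6 = -0.377936 eV, which rounds to -0.38 eV ✓

Therefore n = 6.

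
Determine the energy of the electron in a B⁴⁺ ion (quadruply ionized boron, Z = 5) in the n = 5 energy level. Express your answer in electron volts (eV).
-13.61 eV

The energy levels of a hydrogen-like atom are given by:
E_n = -13.6057 Z² / n² eV  (with Z = 5 for B⁴⁺)

For n = 5:
E_5 = -13.6057 × 5² / 5²
E_5 = -13.6057 × 25 / 25
E_5 = -13.61 eV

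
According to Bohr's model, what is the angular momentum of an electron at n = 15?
1.58e-33 J·s (or 15ℏ)

In the Bohr model, angular momentum is quantized:
L = nℏ

where ℏ = h/(2π) = 1.0546e-34 J·s

For n = 15:
L = 15 × 1.0546e-34 J·s
L = 1.58e-33 J·s

This can also be written as L = 15ℏ.
The angular momentum is an integer multiple of the reduced Planck constant.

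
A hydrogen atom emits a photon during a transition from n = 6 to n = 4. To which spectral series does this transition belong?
Brackett series

The spectral series in hydrogen are named based on the final (lower) energy level:
- Lyman series: n_final = 1 (ultraviolet)
- Balmer series: n_final = 2 (visible/near-UV)
- Paschen series: n_final = 3 (infrared)
- Brackett series: n_final = 4 (infrared)
- Pfund series: n_final = 5 (far infrared)

Since this transition ends at n = 4, it belongs to the Brackett series.

For reference, this 6 → 4 line has photon energy
ΔE = 13.6057 eV × (1/4² - 1/6²) = 0.4724201389 eV,
corresponding to wavelength λ = hc/ΔE = 1239.84 eV·nm / 0.4724201389 eV = 2624.4436 nm in the infrared region.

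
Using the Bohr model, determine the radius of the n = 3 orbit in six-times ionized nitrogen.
0.0680 nm (or 0.6804 Å)

The Bohr radius formula is:
r_n = n² a₀ / Z

where a₀ = 0.0529177 nm is the Bohr radius.

For N⁶⁺ (Z = 7) at n = 3:
r_3 = 3² × 0.0529177 nm / 7
r_3 = 9 × 0.0529177 nm / 7
r_3 = 0.47626 nm / 7
r_3 = 0.0680 nm

The electron orbits at approximately 0.0680 nm from the nucleus.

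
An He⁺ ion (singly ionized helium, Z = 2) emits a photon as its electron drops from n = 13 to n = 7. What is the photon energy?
0.78864 eV

The energy levels are E_n = -13.6057 Z² eV / n².

Energy at n = 13: E_13 = -13.6057 × 2² / 13² = -0.32202840 eV
Energy at n = 7: E_7 = -13.6057 × 2² / 7² = -1.11066939 eV

For emission (electron falling to lower state), the photon energy is:
E_photon = E_13 - E_7 = |-0.32202840 - (-1.11066939)|
E_photon = 0.78864 eV

This energy is carried away by the emitted photon.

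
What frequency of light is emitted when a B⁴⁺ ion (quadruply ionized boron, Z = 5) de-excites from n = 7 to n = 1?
8.057e+16 Hz

First, find the transition energy:
E_7 = -13.6057 × 5² / 7² = -6.9416837 eV
E_1 = -13.6057 × 5² / 1² = -340.1425000 eV
|ΔE| = |E_1 - E_7| = 333.2008163 eV

Convert to Joules: E = 333.2008163 eV × (1.602177 × 10⁻¹⁹ J/eV) = 5.33847e-17 J

Using E = hf:
f = E/h = 5.33847e-17 J / (6.62607 × 10⁻³⁴ J·s)
f = 8.057e+16 Hz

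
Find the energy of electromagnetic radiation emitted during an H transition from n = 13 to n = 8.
0.132082 eV

The energy levels are E_n = -13.6057 eV / n².

Energy at n = 13: E_13 = -13.6057 / 13² = -0.080507101 eV
Energy at n = 8: E_8 = -13.6057 / 8² = -0.212589063 eV

For emission (electron falling to lower state), the photon energy is:
E_photon = E_13 - E_8 = |-0.080507101 - (-0.212589063)|
E_photon = 0.132082 eV

This energy is carried away by the emitted photon.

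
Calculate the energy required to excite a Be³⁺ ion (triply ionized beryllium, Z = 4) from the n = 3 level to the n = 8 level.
20.78649 eV

The energy levels of a hydrogen-like atom are E_n = -13.6057 Z² eV / n².

Energy at n = 3: E_3 = -13.6057 × 4² / 3² = -24.18791111 eV
Energy at n = 8: E_8 = -13.6057 × 4² / 8² = -3.40142500 eV

The excitation energy is the difference:
ΔE = E_8 - E_3
ΔE = -3.40142500 - (-24.18791111)
ΔE = 20.78649 eV

Since this is positive, energy must be absorbed (photon absorption).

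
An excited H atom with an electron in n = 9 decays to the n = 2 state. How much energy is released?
3.23345 eV

The energy levels are E_n = -13.6057 eV / n².

Energy at n = 9: E_9 = -13.6057 / 9² = -0.16797160 eV
Energy at n = 2: E_2 = -13.6057 / 2² = -3.40142500 eV

For emission (electron falling to lower state), the photon energy is:
E_photon = E_9 - E_2 = |-0.16797160 - (-3.40142500)|
E_photon = 3.23345 eV

This energy is carried away by the emitted photon.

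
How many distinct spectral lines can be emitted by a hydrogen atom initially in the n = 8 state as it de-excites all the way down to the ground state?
28

The electron can occupy levels n = 1, 2, ..., 8 during de-excitation — that is m = 8 - 1 + 1 = 8 distinct levels.

The number of distinct spectral lines equals the number of ways to choose 2 of these m levels (each pair gives one possible emission transition):

Number of lines = m(m-1)/2 = 8×7/2 = 28

These correspond to all possible transitions between the 8 levels:
8 → 7, 8 → 6, 8 → 5, 8 → 4, 8 → 3, 8 → 2, 8 → 1, 7 → 6...

Each transition produces a photon with a unique energy (and thus wavelength). This count does not depend on Z.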